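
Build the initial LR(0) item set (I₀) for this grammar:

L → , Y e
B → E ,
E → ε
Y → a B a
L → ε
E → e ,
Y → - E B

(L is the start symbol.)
{ [L → . , Y e], [L → .], [L' → . L] }

First, augment the grammar with L' → L
I₀ = CLOSURE({ [L' → . L] }):
  [L' → . L] has the dot before L: add [L → . , Y e], [L → .]
No further items can be added.

I₀ = { [L → . , Y e], [L → .], [L' → . L] }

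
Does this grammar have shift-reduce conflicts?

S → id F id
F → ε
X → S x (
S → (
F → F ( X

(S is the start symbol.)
Augment with S' → S and build the canonical LR(0) collection (I0 = CLOSURE({[S' → . S]}), then GOTO on every symbol after a dot until no new states appear). It has 11 states:
  I0: { [S → . (], [S → . id F id], [S' → . S] }  — shift
  I1: { [S → ( .] }  — reduce
  I2: { [S' → S .] }  — accept
  I3: { [F → . F ( X], [F → .], [S → id . F id] }  — reduce
  I4: { [F → F . ( X], [S → id F . id] }  — shift
  I5: { [F → F ( . X], [S → . (], [S → . id F id], [X → . S x (] }  — shift
  I6: { [S → id F id .] }  — reduce
  I7: { [X → S . x (] }  — shift
  I8: { [F → F ( X .] }  — reduce
  I9: { [X → S x . (] }  — shift
  I10: { [X → S x ( .] }  — reduce

No state contains both a complete item and a shift item.

Answer: No shift-reduce conflicts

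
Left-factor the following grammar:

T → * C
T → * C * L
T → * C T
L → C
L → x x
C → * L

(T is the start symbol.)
Left-factoring transforms A → αβ₁ | αβ₂ into A → αA' and A' → β₁ | β₂
(α is the longest common prefix among the alternatives). Repeat until
no nonterminal has two alternatives with a common prefix.

Round 1: T has alternatives sharing prefix '* C'. Introduce T': T → * C T'
  Add: T' → ε
  Add: T' → * L
  Add: T' → T

No remaining common prefixes — done.

Resulting grammar:
T → * C T'
T' → ε
T' → * L
T' → T
L → C
L → x x
C → * L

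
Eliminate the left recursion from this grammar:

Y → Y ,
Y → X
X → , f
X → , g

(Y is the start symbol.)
Y is directly left-recursive. The standard transformation for
  A → A α₁ | ... | A α_m | β₁ | ... | β_n
is
  A  → β₁ A' | ... | β_n A'
  A' → α₁ A' | ... | α_m A' | ε

Y → X becomes Y → X Y'
Y → Y , becomes Y' → , Y'
Add Y' → ε

Productions for other non-terminals are unchanged:
  X → , f
  X → , g

Resulting grammar:
Y → X Y'
Y' → , Y'
Y' → ε
X → , f
X → , g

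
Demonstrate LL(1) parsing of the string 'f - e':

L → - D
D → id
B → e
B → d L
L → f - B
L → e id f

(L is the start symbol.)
LL(1) parsing maintains a stack (initially the start symbol over $) and the input. At each step: if the stack top is a terminal, match it against the current input token; if it is a non-terminal N, replace it with the RHS of M[N, lookahead] (the unique production whose predict set contains the lookahead).

Stack is shown with the top on the left.

Stack    Input    Action
------------------------
L $      f - e $  output L → f - B
f - B $  f - e $  match 'f'
- B $    - e $    match '-'
B $      e $      output B → e
e $      e $      match 'e'
$        $        accept

The string is accepted.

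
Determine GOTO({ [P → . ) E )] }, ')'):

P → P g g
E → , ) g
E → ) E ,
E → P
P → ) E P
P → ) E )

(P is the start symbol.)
{ [E → . ) E ,], [E → . , ) g], [E → . P], [P → ) . E )], [P → . ) E )], [P → . ) E P], [P → . P g g] }

GOTO(I, ')') = CLOSURE({ [A → αX.β] : [A → α.Xβ] ∈ I, X = ')' })

Items with dot before ')', with the dot advanced:
  [P → . ) E )] → [P → ) . E )]
Closure of the advanced items:
  [P → ) . E )] has the dot before E: add [E → . , ) g], [E → . ) E ,], [E → . P]
  [E → . P] has the dot before P: add [P → . P g g], [P → . ) E P], [P → . ) E )]

GOTO = { [E → . ) E ,], [E → . , ) g], [E → . P], [P → ) . E )], [P → . ) E )], [P → . ) E P], [P → . P g g] }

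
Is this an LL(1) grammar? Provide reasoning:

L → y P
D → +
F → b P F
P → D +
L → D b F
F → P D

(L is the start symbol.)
Relevant sets:
  FIRST(D) = { '+' }
  FIRST(P) = { '+' }

For L:
  PREDICT(L → y P) = { 'y' }
  PREDICT(L → D b F) = { '+' }
For F:
  PREDICT(F → b P F) = { 'b' }
  PREDICT(F → P D) = { '+' }
D, P have a single production, so nothing to check there.

All predict sets are disjoint. The grammar IS LL(1).

Answer: Yes, the grammar is LL(1).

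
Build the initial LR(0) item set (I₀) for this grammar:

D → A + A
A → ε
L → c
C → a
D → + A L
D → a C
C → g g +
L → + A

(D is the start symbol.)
First, augment the grammar with D' → D
I₀ = CLOSURE({ [D' → . D] }):
  [D' → . D] has the dot before D: add [D → . A + A], [D → . + A L], [D → . a C]
  [D → . A + A] has the dot before A: add [A → .]
No further items can be added.

I₀ = { [A → .], [D → . + A L], [D → . A + A], [D → . a C], [D' → . D] }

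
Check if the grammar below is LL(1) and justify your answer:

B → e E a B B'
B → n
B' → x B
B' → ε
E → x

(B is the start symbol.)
Relevant sets:
  FOLLOW(B') = { $, 'x' }

For B:
  PREDICT(B → e E a B B') = { 'e' }
  PREDICT(B → n) = { 'n' }
For B':
  PREDICT(B' → x B) = { 'x' }
  PREDICT(B' → ε) = { $, 'x' }
E has a single production, so nothing to check there.

Conflict found: Predict set conflict for B': { 'x' }
The grammar is NOT LL(1).

Answer: No. Predict set conflict for B': { 'x' }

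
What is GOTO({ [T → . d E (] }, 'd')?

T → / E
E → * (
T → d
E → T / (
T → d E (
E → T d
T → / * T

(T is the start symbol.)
GOTO(I, 'd') = CLOSURE({ [A → αX.β] : [A → α.Xβ] ∈ I, X = 'd' })

Items with dot before 'd', with the dot advanced:
  [T → . d E (] → [T → d . E (]
Closure of the advanced items:
  [T → d . E (] has the dot before E: add [E → . * (], [E → . T / (], [E → . T d]
  [E → . T / (] has the dot before T: add [T → . / E], [T → . d], [T → . d E (], [T → . / * T]

GOTO = { [E → . * (], [E → . T / (], [E → . T d], [T → . / * T], [T → . / E], [T → . d E (], [T → . d], [T → d . E (] }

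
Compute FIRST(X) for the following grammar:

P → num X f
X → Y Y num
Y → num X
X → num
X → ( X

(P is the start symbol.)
FIRST sets of the other non-terminals involved (by the same procedure, iterated to a fixed point):
  FIRST(Y) = { 'num' }

From X → Y Y num:
  - Y is a non-terminal: add FIRST(Y) \ {ε} = { 'num' }
    Y is not nullable, so stop
From X → num:
  - num is a terminal: add 'num' and stop
From X → ( X:
  - '(' is a terminal: add '(' and stop

Collecting: FIRST(X) = { '(', 'num' }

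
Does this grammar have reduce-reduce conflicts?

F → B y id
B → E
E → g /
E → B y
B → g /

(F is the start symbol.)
Augment with F' → F and build the canonical LR(0) collection (I0 = CLOSURE({[F' → . F]}), then GOTO on every symbol after a dot until no new states appear). It has 8 states:
  I0: { [B → . E], [B → . g /], [E → . B y], [E → . g /], [F → . B y id], [F' → . F] }  — shift
  I1: { [E → B . y], [F → B . y id] }  — shift
  I2: { [B → E .] }  — reduce
  I3: { [F' → F .] }  — accept
  I4: { [B → g . /], [E → g . /] }  — shift
  I5: { [B → g / .], [E → g / .] }  — 2 reduces
  I6: { [E → B y .], [F → B y . id] }  — shift, reduce
  I7: { [F → B y id .] }  — reduce

I5 contains complete items [B → g / .], [E → g / .] — reduce-reduce conflict.

Answer: Yes — I5: [B → g / .] vs [E → g / .]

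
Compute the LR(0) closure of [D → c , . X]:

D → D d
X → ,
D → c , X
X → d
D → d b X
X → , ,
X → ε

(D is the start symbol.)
{ [D → c , . X], [X → . , ,], [X → . ,], [X → . d], [X → .] }

Start with: [D → c , . X]
  [D → c , . X] has the dot before X: add [X → . ,], [X → . d], [X → . , ,], [X → .]
No further items can be added.

CLOSURE = { [D → c , . X], [X → . , ,], [X → . ,], [X → . d], [X → .] }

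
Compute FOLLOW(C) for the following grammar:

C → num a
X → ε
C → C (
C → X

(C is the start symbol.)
C is the start symbol, so $ ∈ FOLLOW(C).
In C → C (: C is followed by '(', add FIRST('(') \ {ε} = { '(' }

Taking the union: FOLLOW(C) = { $, '(' }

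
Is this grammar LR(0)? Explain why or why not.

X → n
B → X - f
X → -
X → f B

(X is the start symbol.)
A grammar is LR(0) if no state in the canonical LR(0) collection has:
  - both a shift item (dot before a terminal) and a complete item (shift-reduce conflict), or
  - two or more complete items (reduce-reduce conflict; the accept item [X' → X .] counts as a complete item here).

Augment with X' → X and build the canonical LR(0) collection (I0 = CLOSURE({[X' → . X]}), then GOTO on every symbol after a dot until no new states appear). It has 9 states:
  I0: { [X → . -], [X → . f B], [X → . n], [X' → . X] }  — shift
  I1: { [X → - .] }  — reduce
  I2: { [X' → X .] }  — accept
  I3: { [B → . X - f], [X → . -], [X → . f B], [X → . n], [X → f . B] }  — shift
  I4: { [X → n .] }  — reduce
  I5: { [X → f B .] }  — reduce
  I6: { [B → X . - f] }  — shift
  I7: { [B → X - . f] }  — shift
  I8: { [B → X - f .] }  — reduce

Every state is either a pure shift/goto state or contains exactly one complete item and nothing to shift — no conflicts. The grammar is LR(0).

Answer: Yes, the grammar is LR(0)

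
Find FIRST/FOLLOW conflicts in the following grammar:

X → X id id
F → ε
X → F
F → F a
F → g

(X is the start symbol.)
A FIRST/FOLLOW conflict occurs when a non-terminal N has a nullable alternative N → β (β ⇒* ε) and another alternative N → α with FIRST(α) ∩ FOLLOW(N) ≠ ∅: on such a lookahead the parser cannot decide between expanding α and letting N vanish via β.

Nullable non-terminals: F, X.
FIRST sets used below: FIRST(F) = { 'a', 'g', ε }, FIRST(X) = { 'a', 'g', 'id', ε }

F: nullable alternative(s) F → ε; FOLLOW(F) = { $, 'a', 'id' }
  F → ε: FIRST \ {ε} = { } — this is the only nullable alternative, skip
  F → F a: FIRST \ {ε} = { 'a', 'g' } — overlaps FOLLOW(F) on { 'a' }: CONFLICT
  F → g: FIRST \ {ε} = { 'g' } — disjoint from FOLLOW(F)

X: nullable alternative(s) X → F; FOLLOW(X) = { $, 'id' }
  X → X id id: FIRST \ {ε} = { 'a', 'g', 'id' } — overlaps FOLLOW(X) on { 'id' }: CONFLICT
  X → F: FIRST \ {ε} = { 'a', 'g' } — this is the only nullable alternative, skip

So the grammar has 2 FIRST/FOLLOW conflicts (marked CONFLICT above).

Answer: Yes. X → X id id with FOLLOW(X) on { 'id' }; F → F a with FOLLOW(F) on { 'a' }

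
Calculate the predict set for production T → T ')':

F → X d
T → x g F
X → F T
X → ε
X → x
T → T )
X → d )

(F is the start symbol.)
{ 'x' }

PREDICT(T → T ')') = (FIRST(RHS) \ {ε}) ∪ (FOLLOW(T) if ε ∈ FIRST(RHS), i.e. RHS ⇒* ε)
FIRST(T) = { 'x' }
FIRST(T ')') = { 'x' }
ε ∉ FIRST(T ')'), so FOLLOW(T) is not added.
PREDICT(T → T ')') = { 'x' }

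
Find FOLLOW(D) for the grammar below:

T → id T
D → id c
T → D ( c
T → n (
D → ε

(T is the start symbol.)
{ '(' }

To compute FOLLOW(D), find every occurrence of D on a right-hand side N → α D β: add FIRST(β) \ {ε}, and if β is empty or nullable also add FOLLOW(N). Iterate to a fixed point.

In T → D ( c: D is followed by '(' c, add FIRST('(' c) \ {ε} = { '(' }

Taking the union: FOLLOW(D) = { '(' }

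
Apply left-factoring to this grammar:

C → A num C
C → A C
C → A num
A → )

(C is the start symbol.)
C → A C'
C' → num C''
C'' → C
C'' → ε
C' → C
A → )

Left-factoring transforms A → αβ₁ | αβ₂ into A → αA' and A' → β₁ | β₂
(α is the longest common prefix among the alternatives). Repeat until
no nonterminal has two alternatives with a common prefix.

Round 1: C has alternatives sharing prefix 'A'. Introduce C': C → A C'
  Add: C' → num C
  Add: C' → C
  Add: C' → num

Round 2: C' has alternatives sharing prefix 'num'. Introduce C'': C' → num C''
  Add: C'' → C
  Add: C'' → ε

No remaining common prefixes — done.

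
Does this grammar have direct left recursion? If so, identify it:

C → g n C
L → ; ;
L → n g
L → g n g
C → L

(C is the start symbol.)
Direct left recursion occurs when N → N α for some non-terminal N (the right-hand side begins with the left-hand side itself).

C → g n C: starts with g
L → ; ;: starts with ';'
L → n g: starts with n
L → g n g: starts with g
C → L: starts with L

No direct left recursion found.

Answer: No direct left recursion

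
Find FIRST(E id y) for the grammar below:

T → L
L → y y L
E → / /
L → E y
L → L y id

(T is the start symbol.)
FIRST sets of the non-terminals involved (from the grammar, by fixed-point iteration):
  FIRST(E) = { '/' }

To compute FIRST(E id y), process the symbols left to right:
Symbol E is a non-terminal. Add FIRST(E) \ {ε} = { '/' }
E is not nullable (ε ∉ FIRST(E)), so stop here.
FIRST(E id y) = { '/' }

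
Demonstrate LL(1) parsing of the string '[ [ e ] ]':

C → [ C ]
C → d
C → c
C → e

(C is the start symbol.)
LL(1) parsing maintains a stack (initially the start symbol over $) and the input. At each step: if the stack top is a terminal, match it against the current input token; if it is a non-terminal N, replace it with the RHS of M[N, lookahead] (the unique production whose predict set contains the lookahead).

Stack is shown with the top on the left.

Stack      Input        Action
------------------------------
C $        [ [ e ] ] $  output C → [ C ]
[ C ] $    [ [ e ] ] $  match '['
C ] $      [ e ] ] $    output C → [ C ]
[ C ] ] $  [ e ] ] $    match '['
C ] ] $    e ] ] $      output C → e
e ] ] $    e ] ] $      match 'e'
] ] $      ] ] $        match ']'
] $        ] $          match ']'
$          $            accept

The string is accepted.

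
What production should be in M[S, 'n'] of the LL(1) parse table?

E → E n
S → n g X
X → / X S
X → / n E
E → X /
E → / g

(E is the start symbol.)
S → n g X

To find M[S, 'n'], we find productions for S where 'n' is in the predict set (PREDICT(N → α) = (FIRST(α) \ {ε}) ∪ (FOLLOW(N) if α ⇒* ε)).

S → n g X: PREDICT = { 'n' }
  'n' is in predict set, so this production goes in M[S, 'n']

M[S, 'n'] = S → n g X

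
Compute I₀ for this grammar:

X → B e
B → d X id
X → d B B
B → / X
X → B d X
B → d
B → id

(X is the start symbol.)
First, augment the grammar with X' → X
I₀ = CLOSURE({ [X' → . X] }):
  [X' → . X] has the dot before X: add [X → . B e], [X → . d B B], [X → . B d X]
  [X → . B e] has the dot before B: add [B → . d X id], [B → . / X], [B → . d], [B → . id]
No further items can be added.

I₀ = { [B → . / X], [B → . d X id], [B → . d], [B → . id], [X → . B d X], [X → . B e], [X → . d B B], [X' → . X] }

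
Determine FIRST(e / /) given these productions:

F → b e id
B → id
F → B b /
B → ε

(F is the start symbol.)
{ 'e' }

To compute FIRST(e / /), process the symbols left to right:
Symbol e is a terminal. Add 'e' and stop.
FIRST(e / /) = { 'e' }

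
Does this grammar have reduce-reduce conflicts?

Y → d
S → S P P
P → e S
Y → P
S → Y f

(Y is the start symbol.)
No reduce-reduce conflicts

Augment with Y' → Y and build the canonical LR(0) collection (I0 = CLOSURE({[Y' → . Y]}), then GOTO on every symbol after a dot until no new states appear). It has 10 states:
  I0: { [P → . e S], [Y → . P], [Y → . d], [Y' → . Y] }  — shift
  I1: { [Y → P .] }  — reduce
  I2: { [Y' → Y .] }  — accept
  I3: { [Y → d .] }  — reduce
  I4: { [P → . e S], [P → e . S], [S → . S P P], [S → . Y f], [Y → . P], [Y → . d] }  — shift
  I5: { [P → . e S], [P → e S .], [S → S . P P] }  — shift, reduce
  I6: { [S → Y . f] }  — shift
  I7: { [S → Y f .] }  — reduce
  I8: { [P → . e S], [S → S P . P] }  — shift
  I9: { [S → S P P .] }  — reduce

No state contains more than one complete item.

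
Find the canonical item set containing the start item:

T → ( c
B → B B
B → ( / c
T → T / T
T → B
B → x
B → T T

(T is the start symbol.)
{ [B → . ( / c], [B → . B B], [B → . T T], [B → . x], [T → . ( c], [T → . B], [T → . T / T], [T' → . T] }

First, augment the grammar with T' → T
I₀ = CLOSURE({ [T' → . T] }):
  [T' → . T] has the dot before T: add [T → . ( c], [T → . T / T], [T → . B]
  [T → . B] has the dot before B: add [B → . B B], [B → . ( / c], [B → . x], [B → . T T]
No further items can be added.

I₀ = { [B → . ( / c], [B → . B B], [B → . T T], [B → . x], [T → . ( c], [T → . B], [T → . T / T], [T' → . T] }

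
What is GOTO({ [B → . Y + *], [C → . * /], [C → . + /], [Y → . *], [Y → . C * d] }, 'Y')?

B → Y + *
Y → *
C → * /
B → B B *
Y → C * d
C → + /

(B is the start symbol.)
GOTO(I, 'Y') = CLOSURE({ [A → αX.β] : [A → α.Xβ] ∈ I, X = 'Y' })

Items with dot before 'Y', with the dot advanced:
  [B → . Y + *] → [B → Y . + *]
Closure adds nothing (no advanced item has the dot before a non-terminal).

GOTO = { [B → Y . + *] }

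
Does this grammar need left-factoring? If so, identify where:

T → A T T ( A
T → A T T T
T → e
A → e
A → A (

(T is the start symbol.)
Left-factoring is needed when two productions for the same non-terminal
share a common prefix on the right-hand side.

Productions for T:
  T → A T T ( A
  T → A T T T
  T → e
Productions for A:
  A → e
  A → A (

Found common prefix 'A T T' in productions for T

Answer: Yes, T has productions with common prefix 'A T T'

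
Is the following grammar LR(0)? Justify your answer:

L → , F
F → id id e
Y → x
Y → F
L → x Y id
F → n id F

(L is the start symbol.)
A grammar is LR(0) if no state in the canonical LR(0) collection has:
  - both a shift item (dot before a terminal) and a complete item (shift-reduce conflict), or
  - two or more complete items (reduce-reduce conflict; the accept item [L' → L .] counts as a complete item here).

Augment with L' → L and build the canonical LR(0) collection (I0 = CLOSURE({[L' → . L]}), then GOTO on every symbol after a dot until no new states appear). It has 15 states:
  I0: { [L → . , F], [L → . x Y id], [L' → . L] }  — shift
  I1: { [F → . id id e], [F → . n id F], [L → , . F] }  — shift
  I2: { [L' → L .] }  — accept
  I3: { [F → . id id e], [F → . n id F], [L → x . Y id], [Y → . F], [Y → . x] }  — shift
  I4: { [Y → F .] }  — reduce
  I5: { [L → x Y . id] }  — shift
  I6: { [F → id . id e] }  — shift
  I7: { [F → n . id F] }  — shift
  I8: { [Y → x .] }  — reduce
  I9: { [F → . id id e], [F → . n id F], [F → n id . F] }  — shift
  I10: { [F → n id F .] }  — reduce
  I11: { [F → id id . e] }  — shift
  I12: { [F → id id e .] }  — reduce
  I13: { [L → x Y id .] }  — reduce
  I14: { [L → , F .] }  — reduce

Every state is either a pure shift/goto state or contains exactly one complete item and nothing to shift — no conflicts. The grammar is LR(0).

Answer: Yes, the grammar is LR(0)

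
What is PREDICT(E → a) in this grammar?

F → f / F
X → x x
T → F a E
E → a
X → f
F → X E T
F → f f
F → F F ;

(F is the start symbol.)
PREDICT(E → a) = (FIRST(RHS) \ {ε}) ∪ (FOLLOW(E) if ε ∈ FIRST(RHS), i.e. RHS ⇒* ε)
FIRST(a) = { 'a' }
ε ∉ FIRST(a), so FOLLOW(E) is not added.
PREDICT(E → a) = { 'a' }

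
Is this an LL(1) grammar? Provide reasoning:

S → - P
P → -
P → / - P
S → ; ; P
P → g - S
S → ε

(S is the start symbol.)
Yes, the grammar is LL(1).

A grammar is LL(1) if for each non-terminal N with multiple productions, the predict sets of those productions are pairwise disjoint, where PREDICT(N → α) = (FIRST(α) \ {ε}) ∪ (FOLLOW(N) if α ⇒* ε).

Relevant sets:
  FOLLOW(S) = { $ }

For S:
  PREDICT(S → '-' P) = { '-' }
  PREDICT(S → ';' ';' P) = { ';' }
  PREDICT(S → ε) = { $ }
For P:
  PREDICT(P → '-') = { '-' }
  PREDICT(P → '/' '-' P) = { '/' }
  PREDICT(P → g '-' S) = { 'g' }

All predict sets are disjoint. The grammar IS LL(1).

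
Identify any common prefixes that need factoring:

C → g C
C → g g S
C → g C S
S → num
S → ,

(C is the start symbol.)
Left-factoring is needed when two productions for the same non-terminal
share a common prefix on the right-hand side.

Productions for C:
  C → g C
  C → g g S
  C → g C S
Productions for S:
  S → num
  S → ,

Found common prefix 'g' in productions for C

Answer: Yes, C has productions with common prefix 'g'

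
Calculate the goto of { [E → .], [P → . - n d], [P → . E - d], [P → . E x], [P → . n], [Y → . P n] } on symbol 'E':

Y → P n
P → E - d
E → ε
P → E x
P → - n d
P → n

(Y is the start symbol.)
{ [P → E . - d], [P → E . x] }

GOTO(I, 'E') = CLOSURE({ [A → αX.β] : [A → α.Xβ] ∈ I, X = 'E' })

Items with dot before 'E', with the dot advanced:
  [P → . E - d] → [P → E . - d]
  [P → . E x] → [P → E . x]
Closure adds nothing (no advanced item has the dot before a non-terminal).

GOTO = { [P → E . - d], [P → E . x] }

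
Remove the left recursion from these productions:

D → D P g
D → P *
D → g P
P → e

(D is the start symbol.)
D → P * D'
D → g P D'
D' → P g D'
D' → ε
P → e

D is directly left-recursive. The standard transformation for
  A → A α₁ | ... | A α_m | β₁ | ... | β_n
is
  A  → β₁ A' | ... | β_n A'
  A' → α₁ A' | ... | α_m A' | ε

D → P * becomes D → P * D'
D → g P becomes D → g P D'
D → D P g becomes D' → P g D'
Add D' → ε

Productions for other non-terminals are unchanged:
  P → e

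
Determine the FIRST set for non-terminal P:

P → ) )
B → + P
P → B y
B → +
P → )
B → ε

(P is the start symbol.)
FIRST sets of the other non-terminals involved (by the same procedure, iterated to a fixed point):
  FIRST(B) = { '+', ε }

From P → ) ):
  - ')' is a terminal: add ')' and stop
From P → B y:
  - B is a non-terminal: add FIRST(B) \ {ε} = { '+' }
    B is nullable, so continue to the next symbol
  - y is a terminal: add 'y' and stop
From P → ):
  - ')' is a terminal: add ')' and stop

Collecting: FIRST(P) = { ')', '+', 'y' }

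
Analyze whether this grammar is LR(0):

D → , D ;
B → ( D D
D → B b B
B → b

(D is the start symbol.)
Yes, the grammar is LR(0)

Augment with D' → D and build the canonical LR(0) collection (I0 = CLOSURE({[D' → . D]}), then GOTO on every symbol after a dot until no new states appear). It has 12 states:
  I0: { [B → . ( D D], [B → . b], [D → . , D ;], [D → . B b B], [D' → . D] }  — shift
  I1: { [B → ( . D D], [B → . ( D D], [B → . b], [D → . , D ;], [D → . B b B] }  — shift
  I2: { [B → . ( D D], [B → . b], [D → , . D ;], [D → . , D ;], [D → . B b B] }  — shift
  I3: { [D → B . b B] }  — shift
  I4: { [D' → D .] }  — accept
  I5: { [B → b .] }  — reduce
  I6: { [B → . ( D D], [B → . b], [D → B b . B] }  — shift
  I7: { [D → B b B .] }  — reduce
  I8: { [D → , D . ;] }  — shift
  I9: { [D → , D ; .] }  — reduce
  I10: { [B → ( D . D], [B → . ( D D], [B → . b], [D → . , D ;], [D → . B b B] }  — shift
  I11: { [B → ( D D .] }  — reduce

Every state is either a pure shift/goto state or contains exactly one complete item and nothing to shift — no conflicts. The grammar is LR(0).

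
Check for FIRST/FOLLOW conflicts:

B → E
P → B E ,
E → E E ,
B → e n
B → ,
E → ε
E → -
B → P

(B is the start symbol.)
A FIRST/FOLLOW conflict occurs when a non-terminal N has a nullable alternative N → β (β ⇒* ε) and another alternative N → α with FIRST(α) ∩ FOLLOW(N) ≠ ∅: on such a lookahead the parser cannot decide between expanding α and letting N vanish via β.

Nullable non-terminals: B, E.
FIRST sets used below: FIRST(E) = { ',', '-', ε }, FIRST(P) = { ',', '-', 'e' }

B: nullable alternative(s) B → E; FOLLOW(B) = { $, ',', '-' }
  B → E: FIRST \ {ε} = { ',', '-' } — this is the only nullable alternative, skip
  B → e n: FIRST \ {ε} = { 'e' } — disjoint from FOLLOW(B)
  B → ,: FIRST \ {ε} = { ',' } — overlaps FOLLOW(B) on { ',' }: CONFLICT
  B → P: FIRST \ {ε} = { ',', '-', 'e' } — overlaps FOLLOW(B) on { ',', '-' }: CONFLICT

E: nullable alternative(s) E → ε; FOLLOW(E) = { $, ',', '-' }
  E → E E ,: FIRST \ {ε} = { ',', '-' } — overlaps FOLLOW(E) on { ',', '-' }: CONFLICT
  E → ε: FIRST \ {ε} = { } — this is the only nullable alternative, skip
  E → -: FIRST \ {ε} = { '-' } — overlaps FOLLOW(E) on { '-' }: CONFLICT

P has no nullable alternative, so no FIRST/FOLLOW check is needed there.

So the grammar has 4 FIRST/FOLLOW conflicts (marked CONFLICT above).

Answer: Yes. B → ',' with FOLLOW(B) on { ',' }; B → P with FOLLOW(B) on { ',', '-' }; E → E E ',' with FOLLOW(E) on { ',', '-' }; E → '-' with FOLLOW(E) on { '-' }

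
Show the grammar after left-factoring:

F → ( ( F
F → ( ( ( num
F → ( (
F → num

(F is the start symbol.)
Left-factoring transforms A → αβ₁ | αβ₂ into A → αA' and A' → β₁ | β₂
(α is the longest common prefix among the alternatives). Repeat until
no nonterminal has two alternatives with a common prefix.

Round 1: F has alternatives sharing prefix '( ('. Introduce F': F → ( ( F'
  Add: F' → F
  Add: F' → ( num
  Add: F' → ε

No remaining common prefixes — done.

Resulting grammar:
F → ( ( F'
F' → F
F' → ( num
F' → ε
F → num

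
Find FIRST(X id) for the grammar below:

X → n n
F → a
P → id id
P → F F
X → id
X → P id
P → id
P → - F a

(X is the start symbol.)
{ '-', 'a', 'id', 'n' }

FIRST sets of the non-terminals involved (from the grammar, by fixed-point iteration):
  FIRST(X) = { '-', 'a', 'id', 'n' }

To compute FIRST(X id), process the symbols left to right:
Symbol X is a non-terminal. Add FIRST(X) \ {ε} = { '-', 'a', 'id', 'n' }
X is not nullable (ε ∉ FIRST(X)), so stop here.
FIRST(X id) = { '-', 'a', 'id', 'n' }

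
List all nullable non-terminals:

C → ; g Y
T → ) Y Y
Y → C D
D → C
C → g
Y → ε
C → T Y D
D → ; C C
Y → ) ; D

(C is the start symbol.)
{ 'Y' }

A non-terminal is nullable if it can derive ε (the empty string): either it has an ε-production, or it has a production whose right-hand side consists entirely of nullable non-terminals.

ε-productions: Y → ε
So Y is immediately nullable.
No further non-terminal can be added: every production for the remaining non-terminals contains a terminal or a non-nullable non-terminal.
Nullable = { 'Y' }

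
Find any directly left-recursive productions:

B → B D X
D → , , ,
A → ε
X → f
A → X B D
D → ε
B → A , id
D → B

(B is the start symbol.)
Direct left recursion occurs when N → N α for some non-terminal N (the right-hand side begins with the left-hand side itself).

B → B D X: LEFT RECURSIVE (starts with B)
D → , , ,: starts with ','
A → ε: starts with ε
X → f: starts with f
A → X B D: starts with X
D → ε: starts with ε
B → A , id: starts with A
D → B: starts with B

The grammar has direct left recursion on: B.

Answer: Yes, B is left-recursive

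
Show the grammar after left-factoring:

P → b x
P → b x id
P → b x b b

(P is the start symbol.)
Left-factoring transforms A → αβ₁ | αβ₂ into A → αA' and A' → β₁ | β₂
(α is the longest common prefix among the alternatives). Repeat until
no nonterminal has two alternatives with a common prefix.

Round 1: P has alternatives sharing prefix 'b x'. Introduce P': P → b x P'
  Add: P' → ε
  Add: P' → id
  Add: P' → b b

No remaining common prefixes — done.

Resulting grammar:
P → b x P'
P' → ε
P' → id
P' → b b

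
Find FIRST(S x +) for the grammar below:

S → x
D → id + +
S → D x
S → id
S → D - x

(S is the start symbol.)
FIRST sets of the non-terminals involved (from the grammar, by fixed-point iteration):
  FIRST(S) = { 'id', 'x' }

To compute FIRST(S x +), process the symbols left to right:
Symbol S is a non-terminal. Add FIRST(S) \ {ε} = { 'id', 'x' }
S is not nullable (ε ∉ FIRST(S)), so stop here.
FIRST(S x +) = { 'id', 'x' }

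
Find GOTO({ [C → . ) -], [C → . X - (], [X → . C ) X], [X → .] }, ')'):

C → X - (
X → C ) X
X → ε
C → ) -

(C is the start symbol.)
GOTO(I, ')') = CLOSURE({ [A → αX.β] : [A → α.Xβ] ∈ I, X = ')' })

Items with dot before ')', with the dot advanced:
  [C → . ) -] → [C → ) . -]
Closure adds nothing (no advanced item has the dot before a non-terminal).

GOTO = { [C → ) . -] }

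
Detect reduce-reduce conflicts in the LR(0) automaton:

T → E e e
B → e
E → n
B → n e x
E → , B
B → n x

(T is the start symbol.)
No reduce-reduce conflicts

Augment with T' → T and build the canonical LR(0) collection (I0 = CLOSURE({[T' → . T]}), then GOTO on every symbol after a dot until no new states appear). It has 13 states:
  I0: { [E → . , B], [E → . n], [T → . E e e], [T' → . T] }  — shift
  I1: { [B → . e], [B → . n e x], [B → . n x], [E → , . B] }  — shift
  I2: { [T → E . e e] }  — shift
  I3: { [T' → T .] }  — accept
  I4: { [E → n .] }  — reduce
  I5: { [T → E e . e] }  — shift
  I6: { [T → E e e .] }  — reduce
  I7: { [E → , B .] }  — reduce
  I8: { [B → e .] }  — reduce
  I9: { [B → n . e x], [B → n . x] }  — shift
  I10: { [B → n e . x] }  — shift
  I11: { [B → n x .] }  — reduce
  I12: { [B → n e x .] }  — reduce

No state contains more than one complete item.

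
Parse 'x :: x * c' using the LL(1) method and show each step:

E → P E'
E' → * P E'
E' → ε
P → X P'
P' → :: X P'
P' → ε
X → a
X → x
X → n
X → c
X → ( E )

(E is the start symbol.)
Stack is shown with the top on the left.

Stack         Input         Action
----------------------------------
E $           x :: x * c $  output E → P E'
P E' $        x :: x * c $  output P → X P'
X P' E' $     x :: x * c $  output X → x
x P' E' $     x :: x * c $  match 'x'
P' E' $       :: x * c $    output P' → :: X P'
:: X P' E' $  :: x * c $    match '::'
X P' E' $     x * c $       output X → x
x P' E' $     x * c $       match 'x'
P' E' $       * c $         output P' → ε
E' $          * c $         output E' → * P E'
* P E' $      * c $         match '*'
P E' $        c $           output P → X P'
X P' E' $     c $           output X → c
c P' E' $     c $           match 'c'
P' E' $       $             output P' → ε
E' $          $             output E' → ε
$             $             accept

The string is accepted.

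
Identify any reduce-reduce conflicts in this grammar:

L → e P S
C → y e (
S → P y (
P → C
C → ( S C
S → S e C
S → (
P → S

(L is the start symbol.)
Yes — I18: [L → e P S .] vs [P → S .]

Augment with L' → L and build the canonical LR(0) collection (I0 = CLOSURE({[L' → . L]}), then GOTO on every symbol after a dot until no new states appear). It has 20 states:
  I0: { [L → . e P S], [L' → . L] }  — shift
  I1: { [L' → L .] }  — accept
  I2: { [C → . ( S C], [C → . y e (], [L → e . P S], [P → . C], [P → . S], [S → . (], [S → . P y (], [S → . S e C] }  — shift
  I3: { [C → ( . S C], [C → . ( S C], [C → . y e (], [P → . C], [P → . S], [S → ( .], [S → . (], [S → . P y (], [S → . S e C] }  — shift, reduce
  I4: { [P → C .] }  — reduce
  I5: { [C → . ( S C], [C → . y e (], [L → e P . S], [P → . C], [P → . S], [S → . (], [S → . P y (], [S → . S e C], [S → P . y (] }  — shift
  I6: { [P → S .], [S → S . e C] }  — shift, reduce
  I7: { [C → y . e (] }  — shift
  I8: { [C → y e . (] }  — shift
  I9: { [C → y e ( .] }  — reduce
  I10: { [C → . ( S C], [C → . y e (], [S → S e . C] }  — shift
  I11: { [C → ( . S C], [C → . ( S C], [C → . y e (], [P → . C], [P → . S], [S → . (], [S → . P y (], [S → . S e C] }  — shift
  I12: { [S → S e C .] }  — reduce
  I13: { [S → P . y (] }  — shift
  I14: { [C → ( S . C], [C → . ( S C], [C → . y e (], [P → S .], [S → S . e C] }  — shift, reduce
  I15: { [C → ( S C .] }  — reduce
  I16: { [S → P y . (] }  — shift
  I17: { [S → P y ( .] }  — reduce
  I18: { [L → e P S .], [P → S .], [S → S . e C] }  — shift, 2 reduces
  I19: { [C → y . e (], [S → P y . (] }  — shift

I18 contains complete items [L → e P S .], [P → S .] — reduce-reduce conflict.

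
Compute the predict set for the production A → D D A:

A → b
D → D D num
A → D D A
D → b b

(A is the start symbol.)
{ 'b' }

PREDICT(A → D D A) = (FIRST(RHS) \ {ε}) ∪ (FOLLOW(A) if ε ∈ FIRST(RHS), i.e. RHS ⇒* ε)
FIRST(D) = { 'b' }
FIRST(D D A) = { 'b' }
ε ∉ FIRST(D D A), so FOLLOW(A) is not added.
PREDICT(A → D D A) = { 'b' }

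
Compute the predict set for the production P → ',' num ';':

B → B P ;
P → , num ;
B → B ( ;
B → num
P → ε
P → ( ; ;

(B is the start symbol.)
{ ',' }

PREDICT(P → ',' num ';') = (FIRST(RHS) \ {ε}) ∪ (FOLLOW(P) if ε ∈ FIRST(RHS), i.e. RHS ⇒* ε)
FIRST(',' num ';') = { ',' }
ε ∉ FIRST(',' num ';'), so FOLLOW(P) is not added.
PREDICT(P → ',' num ';') = { ',' }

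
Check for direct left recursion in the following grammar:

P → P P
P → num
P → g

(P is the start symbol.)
Yes, P is left-recursive

P → P P: LEFT RECURSIVE (starts with P)
P → num: starts with num
P → g: starts with g

The grammar has direct left recursion on: P.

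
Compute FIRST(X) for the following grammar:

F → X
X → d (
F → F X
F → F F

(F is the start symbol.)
{ 'd' }

From X → d (:
  - d is a terminal: add 'd' and stop

Collecting: FIRST(X) = { 'd' }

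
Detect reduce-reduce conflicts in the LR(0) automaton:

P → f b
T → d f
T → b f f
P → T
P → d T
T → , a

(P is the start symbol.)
No reduce-reduce conflicts

Augment with P' → P and build the canonical LR(0) collection (I0 = CLOSURE({[P' → . P]}), then GOTO on every symbol after a dot until no new states appear). It has 14 states:
  I0: { [P → . T], [P → . d T], [P → . f b], [P' → . P], [T → . , a], [T → . b f f], [T → . d f] }  — shift
  I1: { [T → , . a] }  — shift
  I2: { [P' → P .] }  — accept
  I3: { [P → T .] }  — reduce
  I4: { [T → b . f f] }  — shift
  I5: { [P → d . T], [T → . , a], [T → . b f f], [T → . d f], [T → d . f] }  — shift
  I6: { [P → f . b] }  — shift
  I7: { [P → f b .] }  — reduce
  I8: { [P → d T .] }  — reduce
  I9: { [T → d . f] }  — shift
  I10: { [T → d f .] }  — reduce
  I11: { [T → b f . f] }  — shift
  I12: { [T → b f f .] }  — reduce
  I13: { [T → , a .] }  — reduce

No state contains more than one complete item.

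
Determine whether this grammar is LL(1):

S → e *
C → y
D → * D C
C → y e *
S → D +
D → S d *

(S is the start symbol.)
A grammar is LL(1) if for each non-terminal N with multiple productions, the predict sets of those productions are pairwise disjoint, where PREDICT(N → α) = (FIRST(α) \ {ε}) ∪ (FOLLOW(N) if α ⇒* ε).

Relevant sets:
  FIRST(D) = { '*', 'e' }
  FIRST(S) = { '*', 'e' }

For S:
  PREDICT(S → e '*') = { 'e' }
  PREDICT(S → D '+') = { '*', 'e' }
For C:
  PREDICT(C → y) = { 'y' }
  PREDICT(C → y e '*') = { 'y' }
For D:
  PREDICT(D → '*' D C) = { '*' }
  PREDICT(D → S d '*') = { '*', 'e' }

Conflict found: Predict set conflict for S: { 'e' }
The grammar is NOT LL(1).

Answer: No. Predict set conflict for S: { 'e' }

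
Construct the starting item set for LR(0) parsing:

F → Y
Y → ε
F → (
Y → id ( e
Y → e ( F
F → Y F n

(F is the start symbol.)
{ [F → . (], [F → . Y F n], [F → . Y], [F' → . F], [Y → . e ( F], [Y → . id ( e], [Y → .] }

First, augment the grammar with F' → F
I₀ = CLOSURE({ [F' → . F] }):
  [F' → . F] has the dot before F: add [F → . Y], [F → . (], [F → . Y F n]
  [F → . Y] has the dot before Y: add [Y → .], [Y → . id ( e], [Y → . e ( F]
No further items can be added.

I₀ = { [F → . (], [F → . Y F n], [F → . Y], [F' → . F], [Y → . e ( F], [Y → . id ( e], [Y → .] }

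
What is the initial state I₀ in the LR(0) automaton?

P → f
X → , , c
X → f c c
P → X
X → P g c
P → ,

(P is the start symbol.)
First, augment the grammar with P' → P
I₀ = CLOSURE({ [P' → . P] }):
  [P' → . P] has the dot before P: add [P → . f], [P → . X], [P → . ,]
  [P → . X] has the dot before X: add [X → . , , c], [X → . f c c], [X → . P g c]
No further items can be added.

I₀ = { [P → . ,], [P → . X], [P → . f], [P' → . P], [X → . , , c], [X → . P g c], [X → . f c c] }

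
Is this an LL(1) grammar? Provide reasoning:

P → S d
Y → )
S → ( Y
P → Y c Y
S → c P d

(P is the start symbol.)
Yes, the grammar is LL(1).

Relevant sets:
  FIRST(S) = { '(', 'c' }
  FIRST(Y) = { ')' }

For P:
  PREDICT(P → S d) = { '(', 'c' }
  PREDICT(P → Y c Y) = { ')' }
For S:
  PREDICT(S → '(' Y) = { '(' }
  PREDICT(S → c P d) = { 'c' }
Y has a single production, so nothing to check there.

All predict sets are disjoint. The grammar IS LL(1).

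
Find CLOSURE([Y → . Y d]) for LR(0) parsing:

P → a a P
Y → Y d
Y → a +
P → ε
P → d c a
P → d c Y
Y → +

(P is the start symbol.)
To compute CLOSURE, for each item [A → α.Bβ] where B is a non-terminal, add [B → .γ] for all productions B → γ; repeat for the newly added items until nothing changes.

Start with: [Y → . Y d]
  [Y → . Y d] has the dot before Y: add [Y → . a +], [Y → . +]
No further items can be added.

CLOSURE = { [Y → . +], [Y → . Y d], [Y → . a +] }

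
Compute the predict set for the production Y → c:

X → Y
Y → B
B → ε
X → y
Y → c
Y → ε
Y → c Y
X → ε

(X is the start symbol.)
{ 'c' }

PREDICT(Y → c) = (FIRST(RHS) \ {ε}) ∪ (FOLLOW(Y) if ε ∈ FIRST(RHS), i.e. RHS ⇒* ε)
FIRST(c) = { 'c' }
ε ∉ FIRST(c), so FOLLOW(Y) is not added.
PREDICT(Y → c) = { 'c' }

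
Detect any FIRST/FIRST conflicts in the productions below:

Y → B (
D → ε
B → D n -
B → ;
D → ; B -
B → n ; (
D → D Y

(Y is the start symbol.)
FIRST sets of the non-terminals at (or reachable through a nullable prefix from) the front of some alternative:
  FIRST(D) = { ';', 'n', ε }
  FIRST(Y) = { ';', 'n' }

Productions for D:
  D → ε: FIRST = { ε }
  D → ; B -: FIRST = { ';' }
  D → D Y: FIRST = { ';', 'n' }
Productions for B:
  B → D n -: FIRST = { ';', 'n' }
  B → ;: FIRST = { ';' }
  B → n ; (: FIRST = { 'n' }
Y has only one production, so no FIRST/FIRST conflict is possible there.

Conflict for D: D → ; B - and D → D Y
  Overlap: { ';' }
Conflict for B: B → D n - and B → ;
  Overlap: { ';' }
Conflict for B: B → D n - and B → n ; (
  Overlap: { 'n' }

Answer: Yes. D → ';' B '-' / D → D Y on { ';' }; B → D n '-' / B → ';' on { ';' }; B → D n '-' / B → n ';' '(' on { 'n' }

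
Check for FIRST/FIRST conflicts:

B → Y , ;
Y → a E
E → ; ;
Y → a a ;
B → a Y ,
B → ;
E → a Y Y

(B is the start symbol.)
Yes. B → Y ',' ';' / B → a Y ',' on { 'a' }; Y → a E / Y → a a ';' on { 'a' }

A FIRST/FIRST conflict occurs when two productions N → α and N → β for the same non-terminal have FIRST(α) ∩ FIRST(β) ≠ ∅ (with ε ∈ FIRST of a nullable right-hand side, so two nullable alternatives also conflict).

FIRST sets of the non-terminals at (or reachable through a nullable prefix from) the front of some alternative:
  FIRST(Y) = { 'a' }

Productions for B:
  B → Y , ;: FIRST = { 'a' }
  B → a Y ,: FIRST = { 'a' }
  B → ;: FIRST = { ';' }
Productions for Y:
  Y → a E: FIRST = { 'a' }
  Y → a a ;: FIRST = { 'a' }
Productions for E:
  E → ; ;: FIRST = { ';' }
  E → a Y Y: FIRST = { 'a' }

Conflict for B: B → Y , ; and B → a Y ,
  Overlap: { 'a' }
Conflict for Y: Y → a E and Y → a a ;
  Overlap: { 'a' }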